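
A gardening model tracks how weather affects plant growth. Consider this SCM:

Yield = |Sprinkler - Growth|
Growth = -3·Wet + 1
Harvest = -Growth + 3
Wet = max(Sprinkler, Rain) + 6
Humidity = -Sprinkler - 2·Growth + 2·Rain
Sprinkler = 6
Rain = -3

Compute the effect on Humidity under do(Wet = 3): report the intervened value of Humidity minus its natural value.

do(Wet=3) replaces the equation Wet = max(Sprinkler, Rain) + 6 with the constant Wet = 3.
Growth = -3·Wet + 1  [with Wet=3]  = -8
Humidity = -Sprinkler - 2·Growth + 2·Rain  [with Sprinkler=6, Growth=-8, Rain=-3]  = 4
Without intervention: Wet = max(Sprinkler, Rain) + 6  [with Sprinkler=6, Rain=-3]  = 12; Growth = -3·Wet + 1  [with Wet=12]  = -35; Humidity = -Sprinkler - 2·Growth + 2·Rain  [with Sprinkler=6, Growth=-35, Rain=-3]  = 58.
Change = 4 − 58 = -54.

-54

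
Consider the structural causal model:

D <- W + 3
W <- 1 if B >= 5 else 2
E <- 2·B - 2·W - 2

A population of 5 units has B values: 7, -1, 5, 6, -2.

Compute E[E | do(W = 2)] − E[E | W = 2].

9

The intervention sets W=2 in all 5 units regardless of B. Recomputing E per unit gives 8, -8, 4, 6, -10; average 0.
Observing W=2 restricts to units where W's equation naturally yields 2: B ∈ {-1, -2}. In that subpopulation E = -8, -10, mean -9.
Difference = 0 − (-9) = 9.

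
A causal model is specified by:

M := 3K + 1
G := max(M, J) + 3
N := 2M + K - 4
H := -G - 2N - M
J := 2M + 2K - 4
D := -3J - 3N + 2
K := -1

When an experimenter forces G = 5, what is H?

Under do(G=5), the mechanism G := max(M, J) + 3 is discarded; G is fixed at 5.
M = 3K + 1  [with K=-1]  = -2
N = 2M + K - 4  [with M=-2, K=-1]  = -9
H = -G - 2N - M  [with G=5, N=-9, M=-2]  = 15

15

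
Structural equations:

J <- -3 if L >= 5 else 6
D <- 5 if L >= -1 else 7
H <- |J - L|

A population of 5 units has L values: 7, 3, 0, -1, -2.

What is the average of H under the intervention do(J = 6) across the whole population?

Every unit gets J=6 under the intervention. H values become 1, 3, 6, 7, 8; E[H|do(J=6)] = 5.

5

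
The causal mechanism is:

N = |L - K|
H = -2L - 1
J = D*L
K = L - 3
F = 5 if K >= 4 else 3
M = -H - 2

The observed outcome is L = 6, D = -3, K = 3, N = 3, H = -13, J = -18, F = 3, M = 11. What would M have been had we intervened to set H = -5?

do(H=-5) replaces the equation H = -2L - 1 with the constant H = -5.
M = -H - 2  [with H=-5]  = 3

3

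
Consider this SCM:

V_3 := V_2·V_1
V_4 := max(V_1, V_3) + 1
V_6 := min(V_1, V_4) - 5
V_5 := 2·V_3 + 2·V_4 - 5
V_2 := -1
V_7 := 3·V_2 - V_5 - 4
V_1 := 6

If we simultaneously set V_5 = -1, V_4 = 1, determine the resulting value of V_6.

Setting V_5 = -1, V_4 = 1 by intervention discards those variables' equations.
V_6 = min(V_1, V_4) - 5  [with V_1=6, V_4=1]  = -4

-4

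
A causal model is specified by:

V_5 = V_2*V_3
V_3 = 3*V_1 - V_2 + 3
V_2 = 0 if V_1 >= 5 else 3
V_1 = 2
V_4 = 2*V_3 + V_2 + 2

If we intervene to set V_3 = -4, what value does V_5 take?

do(V_3=-4) replaces the equation V_3 = 3*V_1 - V_2 + 3 with the constant V_3 = -4.
V_2 = 0 if V_1 >= 5 else 3  [with V_1=2]  = 3
V_5 = V_2*V_3  [with V_2=3, V_3=-4]  = -12

-12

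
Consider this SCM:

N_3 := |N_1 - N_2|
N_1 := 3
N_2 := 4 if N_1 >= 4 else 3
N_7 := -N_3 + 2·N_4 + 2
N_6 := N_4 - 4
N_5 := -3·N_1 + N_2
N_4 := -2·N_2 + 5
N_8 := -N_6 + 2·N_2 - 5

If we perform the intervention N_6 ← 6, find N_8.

-5

Intervening sets N_6 = 6 and removes its equation (N_6 := N_4 - 4).
N_2 = 4 if N_1 >= 4 else 3  [with N_1=3]  = 3
N_8 = -N_6 + 2·N_2 - 5  [with N_6=6, N_2=3]  = -5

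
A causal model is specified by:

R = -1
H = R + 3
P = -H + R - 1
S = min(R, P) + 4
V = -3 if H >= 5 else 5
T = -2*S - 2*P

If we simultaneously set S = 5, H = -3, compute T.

-12

The joint intervention fixes S = 5, H = -3, removing each variable's own equation.
P = -H + R - 1  [with H=-3, R=-1]  = 1
T = -2*S - 2*P  [with S=5, P=1]  = -12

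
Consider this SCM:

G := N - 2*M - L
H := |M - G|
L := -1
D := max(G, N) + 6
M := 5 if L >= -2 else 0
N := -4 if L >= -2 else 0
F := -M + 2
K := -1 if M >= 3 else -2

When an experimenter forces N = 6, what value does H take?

8

The intervention breaks the incoming arrows to N: N := -4 if L >= -2 else 0 no longer applies, and N = 6.
M = 5 if L >= -2 else 0  [with L=-1]  = 5
G = N - 2*M - L  [with N=6, M=5, L=-1]  = -3
H = |M - G|  [with M=5, G=-3]  = 8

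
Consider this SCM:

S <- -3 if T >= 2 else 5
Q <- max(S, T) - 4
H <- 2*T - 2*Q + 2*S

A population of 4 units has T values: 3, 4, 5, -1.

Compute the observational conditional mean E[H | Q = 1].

E[H|Q=1] averages over only the 2 units with Q=1 (T = 5, -1): H = 2, 6, mean 4.

4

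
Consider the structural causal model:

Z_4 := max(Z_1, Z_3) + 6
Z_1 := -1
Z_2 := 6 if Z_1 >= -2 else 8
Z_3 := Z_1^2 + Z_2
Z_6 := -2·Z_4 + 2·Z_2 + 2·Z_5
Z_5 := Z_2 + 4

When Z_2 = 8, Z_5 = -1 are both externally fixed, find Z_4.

15

The joint intervention fixes Z_2 = 8, Z_5 = -1, removing each variable's own equation.
Z_3 = Z_1^2 + Z_2  [with Z_1=-1, Z_2=8]  = 9
Z_4 = max(Z_1, Z_3) + 6  [with Z_1=-1, Z_3=9]  = 15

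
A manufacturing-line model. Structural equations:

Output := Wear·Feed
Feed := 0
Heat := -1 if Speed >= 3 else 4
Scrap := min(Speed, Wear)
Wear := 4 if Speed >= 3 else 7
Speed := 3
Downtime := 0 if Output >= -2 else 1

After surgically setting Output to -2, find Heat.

-1

do(Output=-2) replaces the equation Output := Wear·Feed with the constant Output = -2.
Heat is not downstream of the intervention, so its value is determined by the original equations.
Heat = -1 if Speed >= 3 else 4  [with Speed=3]  = -1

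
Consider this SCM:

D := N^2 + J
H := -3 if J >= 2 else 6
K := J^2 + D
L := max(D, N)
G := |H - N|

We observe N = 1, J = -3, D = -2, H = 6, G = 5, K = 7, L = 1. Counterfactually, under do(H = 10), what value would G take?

9

Intervening sets H = 10 and removes its equation (H := -3 if J >= 2 else 6).
G = |H - N|  [with H=10, N=1]  = 9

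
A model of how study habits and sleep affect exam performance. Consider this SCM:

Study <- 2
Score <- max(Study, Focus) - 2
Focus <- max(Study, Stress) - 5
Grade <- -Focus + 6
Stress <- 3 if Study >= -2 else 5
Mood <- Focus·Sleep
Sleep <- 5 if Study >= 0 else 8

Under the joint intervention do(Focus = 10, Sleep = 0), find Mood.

0

The joint intervention fixes Focus = 10, Sleep = 0, removing each variable's own equation.
Mood = Focus·Sleep  [with Focus=10, Sleep=0]  = 0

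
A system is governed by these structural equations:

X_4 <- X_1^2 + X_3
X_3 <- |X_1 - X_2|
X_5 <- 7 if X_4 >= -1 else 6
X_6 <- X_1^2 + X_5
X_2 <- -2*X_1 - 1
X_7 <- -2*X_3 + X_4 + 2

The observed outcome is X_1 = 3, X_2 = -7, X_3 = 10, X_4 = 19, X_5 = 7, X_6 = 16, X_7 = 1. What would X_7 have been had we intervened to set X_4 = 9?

-9

The intervention breaks the incoming arrows to X_4: X_4 <- X_1^2 + X_3 no longer applies, and X_4 = 9.
X_2 = -2*X_1 - 1  [with X_1=3]  = -7
X_3 = |X_1 - X_2|  [with X_1=3, X_2=-7]  = 10
X_7 = -2*X_3 + X_4 + 2  [with X_3=10, X_4=9]  = -9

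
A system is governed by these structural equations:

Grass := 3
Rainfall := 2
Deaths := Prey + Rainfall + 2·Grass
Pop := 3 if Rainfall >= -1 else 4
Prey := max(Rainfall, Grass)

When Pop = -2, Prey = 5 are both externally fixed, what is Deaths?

13

Under do(Pop = -2, Prey = 5), each intervened variable's structural equation is replaced by its fixed value.
Deaths = Prey + Rainfall + 2·Grass  [with Prey=5, Rainfall=2, Grass=3]  = 13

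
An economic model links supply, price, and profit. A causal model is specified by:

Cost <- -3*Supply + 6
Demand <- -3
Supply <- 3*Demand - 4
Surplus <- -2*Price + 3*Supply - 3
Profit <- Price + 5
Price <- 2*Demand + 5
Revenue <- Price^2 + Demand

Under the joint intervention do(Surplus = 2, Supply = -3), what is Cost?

The joint intervention fixes Surplus = 2, Supply = -3, removing each variable's own equation.
Cost = -3*Supply + 6  [with Supply=-3]  = 15

15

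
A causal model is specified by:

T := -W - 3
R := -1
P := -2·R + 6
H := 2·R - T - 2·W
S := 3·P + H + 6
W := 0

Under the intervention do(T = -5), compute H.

3

The intervention breaks the incoming arrows to T: T := -W - 3 no longer applies, and T = -5.
H = 2·R - T - 2·W  [with R=-1, T=-5, W=0]  = 3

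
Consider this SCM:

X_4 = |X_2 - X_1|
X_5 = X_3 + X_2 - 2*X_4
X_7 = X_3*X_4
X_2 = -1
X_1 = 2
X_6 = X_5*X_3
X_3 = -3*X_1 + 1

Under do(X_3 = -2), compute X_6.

The intervention breaks the incoming arrows to X_3: X_3 = -3*X_1 + 1 no longer applies, and X_3 = -2.
X_4 = |X_2 - X_1|  [with X_2=-1, X_1=2]  = 3
X_5 = X_3 + X_2 - 2*X_4  [with X_3=-2, X_2=-1, X_4=3]  = -9
X_6 = X_5*X_3  [with X_5=-9, X_3=-2]  = 18

18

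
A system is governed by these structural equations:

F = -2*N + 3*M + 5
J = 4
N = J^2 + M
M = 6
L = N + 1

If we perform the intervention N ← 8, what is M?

6

Under do(N=8), the mechanism N = J^2 + M is discarded; N is fixed at 8.
Since M is not a descendant of the intervened variable, it is unaffected.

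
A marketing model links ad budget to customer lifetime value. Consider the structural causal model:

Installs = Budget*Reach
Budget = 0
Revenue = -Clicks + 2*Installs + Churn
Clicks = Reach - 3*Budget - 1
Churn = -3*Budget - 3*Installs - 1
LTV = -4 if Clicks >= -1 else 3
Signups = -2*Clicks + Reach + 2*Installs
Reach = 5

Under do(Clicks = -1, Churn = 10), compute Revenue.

Under do(Clicks = -1, Churn = 10), each intervened variable's structural equation is replaced by its fixed value.
Installs = Budget*Reach  [with Budget=0, Reach=5]  = 0
Revenue = -Clicks + 2*Installs + Churn  [with Clicks=-1, Installs=0, Churn=10]  = 11

11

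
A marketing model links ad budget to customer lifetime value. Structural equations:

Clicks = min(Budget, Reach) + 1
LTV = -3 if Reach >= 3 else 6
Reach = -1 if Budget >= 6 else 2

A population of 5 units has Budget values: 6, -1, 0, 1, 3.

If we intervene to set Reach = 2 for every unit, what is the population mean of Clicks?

Under do(Reach=2), Reach's equation is replaced by Reach=2 for every unit. Per-unit Clicks: 3, 0, 1, 2, 3. Mean = 1.8.

1.8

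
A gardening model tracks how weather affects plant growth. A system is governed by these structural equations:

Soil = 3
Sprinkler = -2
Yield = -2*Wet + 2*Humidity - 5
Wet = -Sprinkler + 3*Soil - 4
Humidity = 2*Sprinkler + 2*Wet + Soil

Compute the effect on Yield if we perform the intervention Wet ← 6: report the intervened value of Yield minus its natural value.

do(Wet=6) replaces the equation Wet = -Sprinkler + 3*Soil - 4 with the constant Wet = 6.
Humidity = 2*Sprinkler + 2*Wet + Soil  [with Sprinkler=-2, Wet=6, Soil=3]  = 11
Yield = -2*Wet + 2*Humidity - 5  [with Wet=6, Humidity=11]  = 5
Without intervention: Wet = -Sprinkler + 3*Soil - 4  [with Sprinkler=-2, Soil=3]  = 7; Humidity = 2*Sprinkler + 2*Wet + Soil  [with Sprinkler=-2, Wet=7, Soil=3]  = 13; Yield = -2*Wet + 2*Humidity - 5  [with Wet=7, Humidity=13]  = 7.
Change = 5 − 7 = -2.

-2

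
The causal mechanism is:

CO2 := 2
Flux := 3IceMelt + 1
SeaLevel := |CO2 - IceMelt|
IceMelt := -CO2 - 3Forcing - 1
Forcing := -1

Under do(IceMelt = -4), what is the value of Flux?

do(IceMelt=-4) replaces the equation IceMelt := -CO2 - 3Forcing - 1 with the constant IceMelt = -4.
Flux = 3IceMelt + 1  [with IceMelt=-4]  = -11

-11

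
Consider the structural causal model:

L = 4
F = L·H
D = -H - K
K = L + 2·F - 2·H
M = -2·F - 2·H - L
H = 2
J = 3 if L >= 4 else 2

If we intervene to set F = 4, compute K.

The intervention breaks the incoming arrows to F: F = L·H no longer applies, and F = 4.
K = L + 2·F - 2·H  [with L=4, F=4, H=2]  = 8

8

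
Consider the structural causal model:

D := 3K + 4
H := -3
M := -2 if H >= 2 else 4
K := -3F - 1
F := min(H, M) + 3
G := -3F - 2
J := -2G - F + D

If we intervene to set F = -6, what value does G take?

The intervention breaks the incoming arrows to F: F := min(H, M) + 3 no longer applies, and F = -6.
G = -3F - 2  [with F=-6]  = 16

16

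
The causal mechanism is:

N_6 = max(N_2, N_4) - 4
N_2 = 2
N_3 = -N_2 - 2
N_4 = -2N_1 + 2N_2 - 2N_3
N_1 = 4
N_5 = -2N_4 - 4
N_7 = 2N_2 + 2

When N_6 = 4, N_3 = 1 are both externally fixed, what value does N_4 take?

-6

Under do(N_6 = 4, N_3 = 1), each intervened variable's structural equation is replaced by its fixed value.
N_4 = -2N_1 + 2N_2 - 2N_3  [with N_1=4, N_2=2, N_3=1]  = -6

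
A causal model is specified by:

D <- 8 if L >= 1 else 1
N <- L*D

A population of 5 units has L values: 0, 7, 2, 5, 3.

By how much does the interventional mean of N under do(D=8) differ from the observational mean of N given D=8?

-6.8

do(D=8) breaks D's dependence on L. With D=8 fixed, N across the units is 0, 56, 16, 40, 24, mean 27.2.
Observing D=8 restricts to units where D's equation naturally yields 8: L ∈ {7, 2, 5, 3}. In that subpopulation N = 56, 16, 40, 24, mean 34.
Difference = 27.2 − 34 = -6.8.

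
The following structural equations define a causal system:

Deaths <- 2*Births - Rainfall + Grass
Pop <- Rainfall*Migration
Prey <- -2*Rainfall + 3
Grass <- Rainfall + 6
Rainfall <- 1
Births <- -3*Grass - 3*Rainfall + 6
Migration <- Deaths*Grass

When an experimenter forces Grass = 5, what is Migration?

-100

Under do(Grass=5), the mechanism Grass <- Rainfall + 6 is discarded; Grass is fixed at 5.
Births = -3*Grass - 3*Rainfall + 6  [with Grass=5, Rainfall=1]  = -12
Deaths = 2*Births - Rainfall + Grass  [with Births=-12, Rainfall=1, Grass=5]  = -20
Migration = Deaths*Grass  [with Deaths=-20, Grass=5]  = -100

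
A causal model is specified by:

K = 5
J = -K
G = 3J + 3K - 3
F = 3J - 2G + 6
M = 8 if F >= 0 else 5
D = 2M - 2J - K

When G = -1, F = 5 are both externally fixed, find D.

Setting G = -1, F = 5 by intervention discards those variables' equations.
J = -K  [with K=5]  = -5
M = 8 if F >= 0 else 5  [with F=5]  = 8
D = 2M - 2J - K  [with M=8, J=-5, K=5]  = 21

21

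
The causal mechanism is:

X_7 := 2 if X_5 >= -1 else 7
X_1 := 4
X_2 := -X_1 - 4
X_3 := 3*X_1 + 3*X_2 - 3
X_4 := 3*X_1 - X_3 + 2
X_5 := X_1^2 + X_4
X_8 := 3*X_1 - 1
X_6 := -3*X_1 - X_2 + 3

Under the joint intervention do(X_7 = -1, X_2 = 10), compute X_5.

-9

The joint intervention fixes X_7 = -1, X_2 = 10, removing each variable's own equation.
X_3 = 3*X_1 + 3*X_2 - 3  [with X_1=4, X_2=10]  = 39
X_4 = 3*X_1 - X_3 + 2  [with X_1=4, X_3=39]  = -25
X_5 = X_1^2 + X_4  [with X_1=4, X_4=-25]  = -9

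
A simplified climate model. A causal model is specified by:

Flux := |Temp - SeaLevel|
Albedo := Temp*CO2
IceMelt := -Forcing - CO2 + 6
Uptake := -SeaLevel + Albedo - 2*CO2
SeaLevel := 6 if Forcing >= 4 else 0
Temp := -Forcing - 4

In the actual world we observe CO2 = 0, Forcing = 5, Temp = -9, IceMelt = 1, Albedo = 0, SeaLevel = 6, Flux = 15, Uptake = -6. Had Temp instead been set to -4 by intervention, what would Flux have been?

The intervention breaks the incoming arrows to Temp: Temp := -Forcing - 4 no longer applies, and Temp = -4.
SeaLevel = 6 if Forcing >= 4 else 0  [with Forcing=5]  = 6
Flux = |Temp - SeaLevel|  [with Temp=-4, SeaLevel=6]  = 10

10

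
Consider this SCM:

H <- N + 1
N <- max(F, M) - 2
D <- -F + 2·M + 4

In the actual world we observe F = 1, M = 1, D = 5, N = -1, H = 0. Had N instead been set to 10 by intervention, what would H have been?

11

Intervening sets N = 10 and removes its equation (N <- max(F, M) - 2).
H = N + 1  [with N=10]  = 11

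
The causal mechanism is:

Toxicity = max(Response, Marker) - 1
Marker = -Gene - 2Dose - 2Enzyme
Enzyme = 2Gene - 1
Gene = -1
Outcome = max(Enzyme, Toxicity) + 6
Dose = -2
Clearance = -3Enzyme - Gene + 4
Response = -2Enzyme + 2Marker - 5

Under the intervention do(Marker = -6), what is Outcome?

do(Marker=-6) replaces the equation Marker = -Gene - 2Dose - 2Enzyme with the constant Marker = -6.
Enzyme = 2Gene - 1  [with Gene=-1]  = -3
Response = -2Enzyme + 2Marker - 5  [with Enzyme=-3, Marker=-6]  = -11
Toxicity = max(Response, Marker) - 1  [with Response=-11, Marker=-6]  = -7
Outcome = max(Enzyme, Toxicity) + 6  [with Enzyme=-3, Toxicity=-7]  = 3

3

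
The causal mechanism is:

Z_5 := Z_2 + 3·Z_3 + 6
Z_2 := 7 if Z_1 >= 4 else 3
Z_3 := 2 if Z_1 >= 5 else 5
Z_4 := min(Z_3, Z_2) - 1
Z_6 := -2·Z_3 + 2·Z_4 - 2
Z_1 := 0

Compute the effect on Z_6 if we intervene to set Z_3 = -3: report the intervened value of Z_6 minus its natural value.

The intervention breaks the incoming arrows to Z_3: Z_3 := 2 if Z_1 >= 5 else 5 no longer applies, and Z_3 = -3.
Z_2 = 7 if Z_1 >= 4 else 3  [with Z_1=0]  = 3
Z_4 = min(Z_3, Z_2) - 1  [with Z_3=-3, Z_2=3]  = -4
Z_6 = -2·Z_3 + 2·Z_4 - 2  [with Z_3=-3, Z_4=-4]  = -4
Without intervention: Z_2 = 7 if Z_1 >= 4 else 3  [with Z_1=0]  = 3; Z_3 = 2 if Z_1 >= 5 else 5  [with Z_1=0]  = 5; Z_4 = min(Z_3, Z_2) - 1  [with Z_3=5, Z_2=3]  = 2; Z_6 = -2·Z_3 + 2·Z_4 - 2  [with Z_3=5, Z_4=2]  = -8.
Change = -4 − (-8) = 4.

4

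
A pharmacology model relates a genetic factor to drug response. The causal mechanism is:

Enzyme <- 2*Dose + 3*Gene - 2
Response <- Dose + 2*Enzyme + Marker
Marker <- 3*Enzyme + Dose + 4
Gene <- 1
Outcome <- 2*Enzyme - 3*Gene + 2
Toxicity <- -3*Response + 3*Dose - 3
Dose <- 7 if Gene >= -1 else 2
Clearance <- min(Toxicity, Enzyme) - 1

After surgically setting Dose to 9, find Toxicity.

Under do(Dose=9), the mechanism Dose <- 7 if Gene >= -1 else 2 is discarded; Dose is fixed at 9.
Enzyme = 2*Dose + 3*Gene - 2  [with Dose=9, Gene=1]  = 19
Marker = 3*Enzyme + Dose + 4  [with Enzyme=19, Dose=9]  = 70
Response = Dose + 2*Enzyme + Marker  [with Dose=9, Enzyme=19, Marker=70]  = 117
Toxicity = -3*Response + 3*Dose - 3  [with Response=117, Dose=9]  = -327

-327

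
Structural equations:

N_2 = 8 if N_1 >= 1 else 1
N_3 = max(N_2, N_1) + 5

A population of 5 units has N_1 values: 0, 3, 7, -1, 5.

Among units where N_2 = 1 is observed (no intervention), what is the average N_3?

6

Conditioning on N_2=1 selects the 2 unit(s) with N_1 ∈ {0, -1}. Their N_3 values: 6, 6. Mean = 6.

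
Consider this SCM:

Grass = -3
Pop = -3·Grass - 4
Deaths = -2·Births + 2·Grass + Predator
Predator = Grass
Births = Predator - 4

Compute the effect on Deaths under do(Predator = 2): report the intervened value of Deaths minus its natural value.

-5

Under do(Predator=2), the mechanism Predator = Grass is discarded; Predator is fixed at 2.
Births = Predator - 4  [with Predator=2]  = -2
Deaths = -2·Births + 2·Grass + Predator  [with Births=-2, Grass=-3, Predator=2]  = 0
Without intervention: Predator = Grass  [with Grass=-3]  = -3; Births = Predator - 4  [with Predator=-3]  = -7; Deaths = -2·Births + 2·Grass + Predator  [with Births=-7, Grass=-3, Predator=-3]  = 5.
Change = 0 − 5 = -5.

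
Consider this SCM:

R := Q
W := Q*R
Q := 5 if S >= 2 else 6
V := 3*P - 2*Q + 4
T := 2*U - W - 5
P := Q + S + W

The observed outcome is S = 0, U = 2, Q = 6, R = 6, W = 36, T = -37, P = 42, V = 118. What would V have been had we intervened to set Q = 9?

The intervention breaks the incoming arrows to Q: Q := 5 if S >= 2 else 6 no longer applies, and Q = 9.
R = Q  [with Q=9]  = 9
W = Q*R  [with Q=9, R=9]  = 81
P = Q + S + W  [with Q=9, S=0, W=81]  = 90
V = 3*P - 2*Q + 4  [with P=90, Q=9]  = 256

256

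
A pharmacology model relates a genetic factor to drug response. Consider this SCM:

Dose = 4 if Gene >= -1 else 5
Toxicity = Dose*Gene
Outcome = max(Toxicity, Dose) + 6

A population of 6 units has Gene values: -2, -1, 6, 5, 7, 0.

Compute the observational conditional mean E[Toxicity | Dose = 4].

E[Toxicity|Dose=4] averages over only the 5 units with Dose=4 (Gene = -1, 6, 5, 7, 0): Toxicity = -4, 24, 20, 28, 0, mean 13.6.

13.6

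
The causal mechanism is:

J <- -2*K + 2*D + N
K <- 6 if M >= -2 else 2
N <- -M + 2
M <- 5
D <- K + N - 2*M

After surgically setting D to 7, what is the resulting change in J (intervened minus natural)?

Intervening sets D = 7 and removes its equation (D <- K + N - 2*M).
K = 6 if M >= -2 else 2  [with M=5]  = 6
N = -M + 2  [with M=5]  = -3
J = -2*K + 2*D + N  [with K=6, D=7, N=-3]  = -1
Without intervention: K = 6 if M >= -2 else 2  [with M=5]  = 6; N = -M + 2  [with M=5]  = -3; D = K + N - 2*M  [with K=6, N=-3, M=5]  = -7; J = -2*K + 2*D + N  [with K=6, D=-7, N=-3]  = -29.
Change = -1 − (-29) = 28.

28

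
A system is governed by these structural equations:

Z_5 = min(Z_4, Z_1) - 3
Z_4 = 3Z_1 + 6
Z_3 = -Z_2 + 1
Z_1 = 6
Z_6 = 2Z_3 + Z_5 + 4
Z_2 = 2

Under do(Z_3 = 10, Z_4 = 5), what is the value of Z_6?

Setting Z_3 = 10, Z_4 = 5 by intervention discards those variables' equations.
Z_5 = min(Z_4, Z_1) - 3  [with Z_4=5, Z_1=6]  = 2
Z_6 = 2Z_3 + Z_5 + 4  [with Z_3=10, Z_5=2]  = 26

26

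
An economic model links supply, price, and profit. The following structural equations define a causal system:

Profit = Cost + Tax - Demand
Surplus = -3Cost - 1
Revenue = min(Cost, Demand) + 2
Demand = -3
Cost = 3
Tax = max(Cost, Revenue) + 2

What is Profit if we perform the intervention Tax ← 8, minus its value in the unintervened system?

3

Intervening sets Tax = 8 and removes its equation (Tax = max(Cost, Revenue) + 2).
Profit = Cost + Tax - Demand  [with Cost=3, Tax=8, Demand=-3]  = 14
Without intervention: Revenue = min(Cost, Demand) + 2  [with Cost=3, Demand=-3]  = -1; Tax = max(Cost, Revenue) + 2  [with Cost=3, Revenue=-1]  = 5; Profit = Cost + Tax - Demand  [with Cost=3, Tax=5, Demand=-3]  = 11.
Change = 14 − 11 = 3.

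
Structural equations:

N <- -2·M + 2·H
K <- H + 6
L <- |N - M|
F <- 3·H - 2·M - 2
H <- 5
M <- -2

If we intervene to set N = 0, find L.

do(N=0) replaces the equation N <- -2·M + 2·H with the constant N = 0.
L = |N - M|  [with N=0, M=-2]  = 2

2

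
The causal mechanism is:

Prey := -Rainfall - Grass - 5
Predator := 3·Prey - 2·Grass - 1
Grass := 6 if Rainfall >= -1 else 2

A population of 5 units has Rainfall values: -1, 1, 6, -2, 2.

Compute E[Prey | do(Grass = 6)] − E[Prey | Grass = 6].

0.8

Every unit gets Grass=6 under the intervention. Prey values become -10, -12, -17, -9, -13; E[Prey|do(Grass=6)] = -12.2.
E[Prey|Grass=6] averages over only the 4 units with Grass=6 (Rainfall = -1, 1, 6, 2): Prey = -10, -12, -17, -13, mean -13.
Difference = -12.2 − (-13) = 0.8.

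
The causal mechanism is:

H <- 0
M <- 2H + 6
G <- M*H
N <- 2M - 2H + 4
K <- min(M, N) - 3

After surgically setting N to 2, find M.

The intervention breaks the incoming arrows to N: N <- 2M - 2H + 4 no longer applies, and N = 2.
Since M is not a descendant of the intervened variable, it is unaffected.
M = 2H + 6  [with H=0]  = 6

6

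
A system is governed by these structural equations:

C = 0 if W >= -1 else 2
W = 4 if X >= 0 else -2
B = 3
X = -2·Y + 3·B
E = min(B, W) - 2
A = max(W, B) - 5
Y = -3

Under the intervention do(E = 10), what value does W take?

do(E=10) replaces the equation E = min(B, W) - 2 with the constant E = 10.
No directed path runs from E to W, so W keeps its natural value.
X = -2·Y + 3·B  [with Y=-3, B=3]  = 15
W = 4 if X >= 0 else -2  [with X=15]  = 4

4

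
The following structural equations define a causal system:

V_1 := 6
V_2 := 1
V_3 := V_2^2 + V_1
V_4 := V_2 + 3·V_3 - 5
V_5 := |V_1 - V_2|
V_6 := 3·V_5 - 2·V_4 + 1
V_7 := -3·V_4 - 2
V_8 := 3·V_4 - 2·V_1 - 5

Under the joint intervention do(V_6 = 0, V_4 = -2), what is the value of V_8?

-23

Under do(V_6 = 0, V_4 = -2), each intervened variable's structural equation is replaced by its fixed value.
V_8 = 3·V_4 - 2·V_1 - 5  [with V_4=-2, V_1=6]  = -23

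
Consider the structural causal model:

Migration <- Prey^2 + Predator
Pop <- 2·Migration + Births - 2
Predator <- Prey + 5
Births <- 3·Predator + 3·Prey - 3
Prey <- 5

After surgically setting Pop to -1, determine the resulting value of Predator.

Under do(Pop=-1), the mechanism Pop <- 2·Migration + Births - 2 is discarded; Pop is fixed at -1.
No directed path runs from Pop to Predator, so Predator keeps its natural value.
Predator = Prey + 5  [with Prey=5]  = 10

10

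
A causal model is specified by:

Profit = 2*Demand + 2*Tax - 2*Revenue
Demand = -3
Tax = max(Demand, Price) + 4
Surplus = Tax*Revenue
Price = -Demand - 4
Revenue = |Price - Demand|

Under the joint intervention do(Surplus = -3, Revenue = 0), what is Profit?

0

Under do(Surplus = -3, Revenue = 0), each intervened variable's structural equation is replaced by its fixed value.
Price = -Demand - 4  [with Demand=-3]  = -1
Tax = max(Demand, Price) + 4  [with Demand=-3, Price=-1]  = 3
Profit = 2*Demand + 2*Tax - 2*Revenue  [with Demand=-3, Tax=3, Revenue=0]  = 0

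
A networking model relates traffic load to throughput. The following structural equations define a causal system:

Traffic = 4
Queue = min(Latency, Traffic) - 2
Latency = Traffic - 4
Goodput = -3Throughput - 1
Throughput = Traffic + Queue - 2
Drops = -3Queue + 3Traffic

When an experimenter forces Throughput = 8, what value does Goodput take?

-25

The intervention breaks the incoming arrows to Throughput: Throughput = Traffic + Queue - 2 no longer applies, and Throughput = 8.
Goodput = -3Throughput - 1  [with Throughput=8]  = -25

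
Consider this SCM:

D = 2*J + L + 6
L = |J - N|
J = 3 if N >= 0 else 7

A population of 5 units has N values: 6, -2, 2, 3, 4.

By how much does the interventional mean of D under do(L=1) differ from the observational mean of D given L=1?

1.6

Under do(L=1), L's equation is replaced by L=1 for every unit. Per-unit D: 13, 21, 13, 13, 13. Mean = 14.6.
Observing L=1 restricts to units where L's equation naturally yields 1: N ∈ {2, 4}. In that subpopulation D = 13, 13, mean 13.
Difference = 14.6 − 13 = 1.6.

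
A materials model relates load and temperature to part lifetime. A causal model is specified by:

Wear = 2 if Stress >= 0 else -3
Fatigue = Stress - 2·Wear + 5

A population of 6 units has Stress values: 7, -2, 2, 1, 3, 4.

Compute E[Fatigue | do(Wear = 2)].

Every unit gets Wear=2 under the intervention. Fatigue values become 8, -1, 3, 2, 4, 5; E[Fatigue|do(Wear=2)] = 3.5.

3.5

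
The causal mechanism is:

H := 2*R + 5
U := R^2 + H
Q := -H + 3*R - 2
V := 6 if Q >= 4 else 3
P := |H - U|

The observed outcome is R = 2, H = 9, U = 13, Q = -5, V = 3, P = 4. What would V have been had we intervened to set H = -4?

do(H=-4) replaces the equation H := 2*R + 5 with the constant H = -4.
Q = -H + 3*R - 2  [with H=-4, R=2]  = 8
V = 6 if Q >= 4 else 3  [with Q=8]  = 6

6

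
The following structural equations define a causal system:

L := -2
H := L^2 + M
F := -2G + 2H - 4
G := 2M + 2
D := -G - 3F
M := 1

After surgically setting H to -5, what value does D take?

The intervention breaks the incoming arrows to H: H := L^2 + M no longer applies, and H = -5.
G = 2M + 2  [with M=1]  = 4
F = -2G + 2H - 4  [with G=4, H=-5]  = -22
D = -G - 3F  [with G=4, F=-22]  = 62

62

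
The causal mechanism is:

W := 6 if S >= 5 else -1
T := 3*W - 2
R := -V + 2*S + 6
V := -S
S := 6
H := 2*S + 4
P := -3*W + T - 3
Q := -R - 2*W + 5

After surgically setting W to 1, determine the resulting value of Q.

Intervening sets W = 1 and removes its equation (W := 6 if S >= 5 else -1).
V = -S  [with S=6]  = -6
R = -V + 2*S + 6  [with V=-6, S=6]  = 24
Q = -R - 2*W + 5  [with R=24, W=1]  = -21

-21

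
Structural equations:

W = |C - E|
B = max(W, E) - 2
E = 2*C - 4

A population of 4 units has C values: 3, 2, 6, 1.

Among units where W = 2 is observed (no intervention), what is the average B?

3

E[B|W=2] averages over only the 2 units with W=2 (C = 2, 6): B = 0, 6, mean 3.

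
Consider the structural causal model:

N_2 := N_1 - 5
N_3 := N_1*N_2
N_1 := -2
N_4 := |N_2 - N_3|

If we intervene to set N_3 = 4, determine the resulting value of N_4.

11

The intervention breaks the incoming arrows to N_3: N_3 := N_1*N_2 no longer applies, and N_3 = 4.
N_2 = N_1 - 5  [with N_1=-2]  = -7
N_4 = |N_2 - N_3|  [with N_2=-7, N_3=4]  = 11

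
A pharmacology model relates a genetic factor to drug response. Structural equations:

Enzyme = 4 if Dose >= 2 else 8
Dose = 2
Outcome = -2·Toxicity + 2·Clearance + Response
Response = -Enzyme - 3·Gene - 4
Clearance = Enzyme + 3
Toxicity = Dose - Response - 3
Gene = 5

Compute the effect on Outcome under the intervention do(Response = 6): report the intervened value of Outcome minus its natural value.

87

The intervention breaks the incoming arrows to Response: Response = -Enzyme - 3·Gene - 4 no longer applies, and Response = 6.
Enzyme = 4 if Dose >= 2 else 8  [with Dose=2]  = 4
Toxicity = Dose - Response - 3  [with Dose=2, Response=6]  = -7
Clearance = Enzyme + 3  [with Enzyme=4]  = 7
Outcome = -2·Toxicity + 2·Clearance + Response  [with Toxicity=-7, Clearance=7, Response=6]  = 34
Without intervention: Enzyme = 4 if Dose >= 2 else 8  [with Dose=2]  = 4; Response = -Enzyme - 3·Gene - 4  [with Enzyme=4, Gene=5]  = -23; Toxicity = Dose - Response - 3  [with Dose=2, Response=-23]  = 22; Clearance = Enzyme + 3  [with Enzyme=4]  = 7; Outcome = -2·Toxicity + 2·Clearance + Response  [with Toxicity=22, Clearance=7, Response=-23]  = -53.
Change = 34 − (-53) = 87.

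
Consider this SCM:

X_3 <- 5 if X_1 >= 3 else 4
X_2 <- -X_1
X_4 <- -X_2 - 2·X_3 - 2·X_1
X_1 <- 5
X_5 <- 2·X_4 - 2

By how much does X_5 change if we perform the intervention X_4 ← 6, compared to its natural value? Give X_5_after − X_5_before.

42

Intervening sets X_4 = 6 and removes its equation (X_4 <- -X_2 - 2·X_3 - 2·X_1).
X_5 = 2·X_4 - 2  [with X_4=6]  = 10
Without intervention: X_2 = -X_1  [with X_1=5]  = -5; X_3 = 5 if X_1 >= 3 else 4  [with X_1=5]  = 5; X_4 = -X_2 - 2·X_3 - 2·X_1  [with X_2=-5, X_3=5, X_1=5]  = -15; X_5 = 2·X_4 - 2  [with X_4=-15]  = -32.
Change = 10 − (-32) = 42.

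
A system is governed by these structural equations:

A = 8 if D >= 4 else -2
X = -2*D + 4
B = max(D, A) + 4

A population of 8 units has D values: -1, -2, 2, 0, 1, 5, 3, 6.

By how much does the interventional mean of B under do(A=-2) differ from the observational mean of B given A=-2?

The intervention sets A=-2 in all 8 units regardless of D. Recomputing B per unit gives 3, 2, 6, 4, 5, 9, 7, 10; average 5.75.
E[B|A=-2] averages over only the 6 units with A=-2 (D = -1, -2, 2, 0, 1, 3): B = 3, 2, 6, 4, 5, 7, mean 4.5.
Difference = 5.75 − 4.5 = 1.25.

1.25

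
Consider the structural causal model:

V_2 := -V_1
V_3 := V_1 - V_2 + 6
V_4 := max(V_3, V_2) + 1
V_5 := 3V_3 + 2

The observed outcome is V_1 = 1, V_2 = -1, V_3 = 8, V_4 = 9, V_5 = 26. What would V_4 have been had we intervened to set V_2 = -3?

Under do(V_2=-3), the mechanism V_2 := -V_1 is discarded; V_2 is fixed at -3.
V_3 = V_1 - V_2 + 6  [with V_1=1, V_2=-3]  = 10
V_4 = max(V_3, V_2) + 1  [with V_3=10, V_2=-3]  = 11

11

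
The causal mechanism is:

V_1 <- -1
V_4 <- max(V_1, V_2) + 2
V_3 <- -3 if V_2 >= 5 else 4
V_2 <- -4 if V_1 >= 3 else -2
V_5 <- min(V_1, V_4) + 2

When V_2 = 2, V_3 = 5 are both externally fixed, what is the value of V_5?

1

Under do(V_2 = 2, V_3 = 5), each intervened variable's structural equation is replaced by its fixed value.
V_4 = max(V_1, V_2) + 2  [with V_1=-1, V_2=2]  = 4
V_5 = min(V_1, V_4) + 2  [with V_1=-1, V_4=4]  = 1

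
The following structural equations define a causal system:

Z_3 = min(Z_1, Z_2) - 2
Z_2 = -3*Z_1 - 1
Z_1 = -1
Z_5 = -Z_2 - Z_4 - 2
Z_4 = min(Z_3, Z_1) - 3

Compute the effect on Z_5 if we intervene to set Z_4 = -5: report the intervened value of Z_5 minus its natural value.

Intervening sets Z_4 = -5 and removes its equation (Z_4 = min(Z_3, Z_1) - 3).
Z_2 = -3*Z_1 - 1  [with Z_1=-1]  = 2
Z_5 = -Z_2 - Z_4 - 2  [with Z_2=2, Z_4=-5]  = 1
Without intervention: Z_2 = -3*Z_1 - 1  [with Z_1=-1]  = 2; Z_3 = min(Z_1, Z_2) - 2  [with Z_1=-1, Z_2=2]  = -3; Z_4 = min(Z_3, Z_1) - 3  [with Z_3=-3, Z_1=-1]  = -6; Z_5 = -Z_2 - Z_4 - 2  [with Z_2=2, Z_4=-6]  = 2.
Change = 1 − 2 = -1.

-1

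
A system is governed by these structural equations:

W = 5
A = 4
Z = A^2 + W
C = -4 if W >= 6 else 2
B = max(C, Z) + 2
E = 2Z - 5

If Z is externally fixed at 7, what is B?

9

do(Z=7) replaces the equation Z = A^2 + W with the constant Z = 7.
C = -4 if W >= 6 else 2  [with W=5]  = 2
B = max(C, Z) + 2  [with C=2, Z=7]  = 9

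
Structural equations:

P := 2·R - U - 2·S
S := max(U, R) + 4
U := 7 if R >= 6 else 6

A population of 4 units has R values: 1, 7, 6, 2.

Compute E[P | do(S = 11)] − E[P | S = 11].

Under do(S=11), S's equation is replaced by S=11 for every unit. Per-unit P: -26, -15, -17, -24. Mean = -20.5.
Observing S=11 restricts to units where S's equation naturally yields 11: R ∈ {7, 6}. In that subpopulation P = -15, -17, mean -16.
Difference = -20.5 − (-16) = -4.5.

-4.5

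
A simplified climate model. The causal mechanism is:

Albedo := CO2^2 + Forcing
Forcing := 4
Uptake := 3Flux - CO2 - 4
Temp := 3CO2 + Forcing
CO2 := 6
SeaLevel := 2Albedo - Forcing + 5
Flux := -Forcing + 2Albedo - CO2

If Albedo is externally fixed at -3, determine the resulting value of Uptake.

The intervention breaks the incoming arrows to Albedo: Albedo := CO2^2 + Forcing no longer applies, and Albedo = -3.
Flux = -Forcing + 2Albedo - CO2  [with Forcing=4, Albedo=-3, CO2=6]  = -16
Uptake = 3Flux - CO2 - 4  [with Flux=-16, CO2=6]  = -58

-58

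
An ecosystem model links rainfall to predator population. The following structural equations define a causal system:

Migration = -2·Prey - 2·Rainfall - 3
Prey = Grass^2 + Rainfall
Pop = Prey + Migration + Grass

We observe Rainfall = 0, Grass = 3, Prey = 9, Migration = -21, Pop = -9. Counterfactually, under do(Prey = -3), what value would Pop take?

do(Prey=-3) replaces the equation Prey = Grass^2 + Rainfall with the constant Prey = -3.
Migration = -2·Prey - 2·Rainfall - 3  [with Prey=-3, Rainfall=0]  = 3
Pop = Prey + Migration + Grass  [with Prey=-3, Migration=3, Grass=3]  = 3

3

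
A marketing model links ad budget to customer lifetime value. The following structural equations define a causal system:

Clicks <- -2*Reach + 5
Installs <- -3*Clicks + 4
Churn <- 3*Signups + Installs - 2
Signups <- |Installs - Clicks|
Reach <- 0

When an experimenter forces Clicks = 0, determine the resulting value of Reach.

Under do(Clicks=0), the mechanism Clicks <- -2*Reach + 5 is discarded; Clicks is fixed at 0.
Reach is not downstream of the intervention, so its value is determined by the original equations.

0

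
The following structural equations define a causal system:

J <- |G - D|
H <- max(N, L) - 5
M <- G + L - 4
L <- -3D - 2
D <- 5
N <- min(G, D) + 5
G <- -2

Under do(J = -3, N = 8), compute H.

3

The joint intervention fixes J = -3, N = 8, removing each variable's own equation.
L = -3D - 2  [with D=5]  = -17
H = max(N, L) - 5  [with N=8, L=-17]  = 3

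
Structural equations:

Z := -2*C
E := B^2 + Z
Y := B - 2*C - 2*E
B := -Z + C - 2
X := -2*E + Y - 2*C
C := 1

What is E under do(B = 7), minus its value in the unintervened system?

48

The intervention breaks the incoming arrows to B: B := -Z + C - 2 no longer applies, and B = 7.
Z = -2*C  [with C=1]  = -2
E = B^2 + Z  [with B=7, Z=-2]  = 47
Without intervention: Z = -2*C  [with C=1]  = -2; B = -Z + C - 2  [with Z=-2, C=1]  = 1; E = B^2 + Z  [with B=1, Z=-2]  = -1.
Change = 47 − (-1) = 48.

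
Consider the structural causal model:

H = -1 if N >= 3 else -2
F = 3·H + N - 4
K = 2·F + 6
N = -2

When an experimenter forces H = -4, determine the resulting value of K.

Under do(H=-4), the mechanism H = -1 if N >= 3 else -2 is discarded; H is fixed at -4.
F = 3·H + N - 4  [with H=-4, N=-2]  = -18
K = 2·F + 6  [with F=-18]  = -30

-30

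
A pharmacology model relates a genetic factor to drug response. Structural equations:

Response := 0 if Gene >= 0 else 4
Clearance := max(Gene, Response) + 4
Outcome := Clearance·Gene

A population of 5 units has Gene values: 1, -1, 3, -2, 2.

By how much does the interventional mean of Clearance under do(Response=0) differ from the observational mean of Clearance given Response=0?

do(Response=0) breaks Response's dependence on Gene. With Response=0 fixed, Clearance across the units is 5, 4, 7, 4, 6, mean 5.2.
E[Clearance|Response=0] averages over only the 3 units with Response=0 (Gene = 1, 3, 2): Clearance = 5, 7, 6, mean 6.
Difference = 5.2 − 6 = -0.8.

-0.8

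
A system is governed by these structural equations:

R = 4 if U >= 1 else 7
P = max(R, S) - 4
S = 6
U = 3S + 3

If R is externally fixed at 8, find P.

4

The intervention breaks the incoming arrows to R: R = 4 if U >= 1 else 7 no longer applies, and R = 8.
P = max(R, S) - 4  [with R=8, S=6]  = 4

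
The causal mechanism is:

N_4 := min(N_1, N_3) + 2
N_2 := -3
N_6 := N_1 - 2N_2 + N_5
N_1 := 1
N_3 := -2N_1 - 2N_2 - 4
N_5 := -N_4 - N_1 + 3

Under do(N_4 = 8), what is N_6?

1

Under do(N_4=8), the mechanism N_4 := min(N_1, N_3) + 2 is discarded; N_4 is fixed at 8.
N_5 = -N_4 - N_1 + 3  [with N_4=8, N_1=1]  = -6
N_6 = N_1 - 2N_2 + N_5  [with N_1=1, N_2=-3, N_5=-6]  = 1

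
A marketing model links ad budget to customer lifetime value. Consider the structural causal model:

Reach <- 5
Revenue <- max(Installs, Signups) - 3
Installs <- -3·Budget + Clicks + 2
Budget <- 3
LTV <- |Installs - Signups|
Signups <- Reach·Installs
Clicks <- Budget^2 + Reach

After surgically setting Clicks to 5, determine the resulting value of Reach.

5

Under do(Clicks=5), the mechanism Clicks <- Budget^2 + Reach is discarded; Clicks is fixed at 5.
Since Reach is not a descendant of the intervened variable, it is unaffected.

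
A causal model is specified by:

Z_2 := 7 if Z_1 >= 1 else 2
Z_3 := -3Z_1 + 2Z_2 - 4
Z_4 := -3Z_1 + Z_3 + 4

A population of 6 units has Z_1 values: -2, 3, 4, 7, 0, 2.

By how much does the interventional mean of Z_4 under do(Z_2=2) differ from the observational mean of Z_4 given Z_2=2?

Every unit gets Z_2=2 under the intervention. Z_4 values become 16, -14, -20, -38, 4, -8; E[Z_4|do(Z_2=2)] = -10.
Conditioning on Z_2=2 selects the 2 unit(s) with Z_1 ∈ {-2, 0}. Their Z_4 values: 16, 4. Mean = 10.
Difference = -10 − 10 = -20.

-20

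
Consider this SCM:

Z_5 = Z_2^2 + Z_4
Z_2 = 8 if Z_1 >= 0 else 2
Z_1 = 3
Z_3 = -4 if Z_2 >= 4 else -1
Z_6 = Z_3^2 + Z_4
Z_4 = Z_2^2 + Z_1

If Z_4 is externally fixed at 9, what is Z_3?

Under do(Z_4=9), the mechanism Z_4 = Z_2^2 + Z_1 is discarded; Z_4 is fixed at 9.
Since Z_3 is not a descendant of the intervened variable, it is unaffected.
Z_2 = 8 if Z_1 >= 0 else 2  [with Z_1=3]  = 8
Z_3 = -4 if Z_2 >= 4 else -1  [with Z_2=8]  = -4

-4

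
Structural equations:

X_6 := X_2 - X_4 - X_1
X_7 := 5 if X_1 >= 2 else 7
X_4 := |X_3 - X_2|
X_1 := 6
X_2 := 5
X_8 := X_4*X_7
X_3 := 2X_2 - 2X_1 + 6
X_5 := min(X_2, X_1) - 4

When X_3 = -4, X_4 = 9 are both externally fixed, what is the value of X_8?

45

The joint intervention fixes X_3 = -4, X_4 = 9, removing each variable's own equation.
X_7 = 5 if X_1 >= 2 else 7  [with X_1=6]  = 5
X_8 = X_4*X_7  [with X_4=9, X_7=5]  = 45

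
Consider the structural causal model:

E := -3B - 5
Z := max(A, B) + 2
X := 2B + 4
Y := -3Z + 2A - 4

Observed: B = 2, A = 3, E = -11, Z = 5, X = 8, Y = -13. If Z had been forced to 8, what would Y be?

Under do(Z=8), the mechanism Z := max(A, B) + 2 is discarded; Z is fixed at 8.
Y = -3Z + 2A - 4  [with Z=8, A=3]  = -22

-22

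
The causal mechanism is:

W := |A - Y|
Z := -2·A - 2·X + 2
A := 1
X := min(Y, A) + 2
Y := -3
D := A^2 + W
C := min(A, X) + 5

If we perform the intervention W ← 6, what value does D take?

The intervention breaks the incoming arrows to W: W := |A - Y| no longer applies, and W = 6.
D = A^2 + W  [with A=1, W=6]  = 7

7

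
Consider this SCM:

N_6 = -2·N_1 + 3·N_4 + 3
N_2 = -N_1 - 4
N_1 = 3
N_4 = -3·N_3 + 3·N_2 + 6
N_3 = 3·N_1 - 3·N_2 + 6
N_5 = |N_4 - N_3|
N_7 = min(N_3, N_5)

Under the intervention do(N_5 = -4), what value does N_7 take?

-4

Under do(N_5=-4), the mechanism N_5 = |N_4 - N_3| is discarded; N_5 is fixed at -4.
N_2 = -N_1 - 4  [with N_1=3]  = -7
N_3 = 3·N_1 - 3·N_2 + 6  [with N_1=3, N_2=-7]  = 36
N_7 = min(N_3, N_5)  [with N_3=36, N_5=-4]  = -4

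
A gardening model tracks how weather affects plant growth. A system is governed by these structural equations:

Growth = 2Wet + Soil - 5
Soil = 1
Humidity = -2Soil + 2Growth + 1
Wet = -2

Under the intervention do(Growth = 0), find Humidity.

The intervention breaks the incoming arrows to Growth: Growth = 2Wet + Soil - 5 no longer applies, and Growth = 0.
Humidity = -2Soil + 2Growth + 1  [with Soil=1, Growth=0]  = -1

-1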